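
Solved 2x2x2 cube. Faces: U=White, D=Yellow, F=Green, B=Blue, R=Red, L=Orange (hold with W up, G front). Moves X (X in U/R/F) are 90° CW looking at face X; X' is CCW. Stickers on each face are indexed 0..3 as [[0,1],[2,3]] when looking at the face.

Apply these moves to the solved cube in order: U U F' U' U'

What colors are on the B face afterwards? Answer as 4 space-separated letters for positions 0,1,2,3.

Answer: B G B B

Derivation:
After move 1 (U): U=WWWW F=RRGG R=BBRR B=OOBB L=GGOO
After move 2 (U): U=WWWW F=BBGG R=OORR B=GGBB L=RROO
After move 3 (F'): F=BGBG U=WWOR R=YOYR D=ROYY L=RWOW
After move 4 (U'): U=WRWO F=RWBG R=BGYR B=YOBB L=GGOW
After move 5 (U'): U=ROWW F=GGBG R=RWYR B=BGBB L=YOOW
Query: B face = BGBB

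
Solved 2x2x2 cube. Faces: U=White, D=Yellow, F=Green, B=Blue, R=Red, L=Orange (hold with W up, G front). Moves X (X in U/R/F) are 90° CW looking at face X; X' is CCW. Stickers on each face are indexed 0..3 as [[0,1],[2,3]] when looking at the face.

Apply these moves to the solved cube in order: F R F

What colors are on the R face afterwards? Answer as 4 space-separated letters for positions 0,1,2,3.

Answer: O W G R

Derivation:
After move 1 (F): F=GGGG U=WWOO R=WRWR D=RRYY L=OYOY
After move 2 (R): R=WWRR U=WGOG F=GRGY D=RBYB B=OBWB
After move 3 (F): F=GGYR U=WGYY R=OWGR D=RWYB L=OROB
Query: R face = OWGR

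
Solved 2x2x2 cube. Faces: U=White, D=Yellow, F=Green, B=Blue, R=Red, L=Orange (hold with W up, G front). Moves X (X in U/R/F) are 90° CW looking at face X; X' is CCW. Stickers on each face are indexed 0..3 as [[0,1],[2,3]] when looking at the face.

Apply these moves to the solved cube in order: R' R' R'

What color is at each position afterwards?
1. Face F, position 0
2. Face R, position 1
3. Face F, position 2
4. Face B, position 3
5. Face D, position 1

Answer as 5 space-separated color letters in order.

Answer: G R G B B

Derivation:
After move 1 (R'): R=RRRR U=WBWB F=GWGW D=YGYG B=YBYB
After move 2 (R'): R=RRRR U=WYWY F=GBGB D=YWYW B=GBGB
After move 3 (R'): R=RRRR U=WGWG F=GYGY D=YBYB B=WBWB
Query 1: F[0] = G
Query 2: R[1] = R
Query 3: F[2] = G
Query 4: B[3] = B
Query 5: D[1] = B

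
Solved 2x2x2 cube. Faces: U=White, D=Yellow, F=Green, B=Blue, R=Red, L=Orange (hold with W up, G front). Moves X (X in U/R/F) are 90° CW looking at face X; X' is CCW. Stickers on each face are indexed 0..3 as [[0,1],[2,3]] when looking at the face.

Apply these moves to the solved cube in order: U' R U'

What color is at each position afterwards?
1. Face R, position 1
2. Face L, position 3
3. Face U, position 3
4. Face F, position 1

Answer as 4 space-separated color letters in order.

After move 1 (U'): U=WWWW F=OOGG R=GGRR B=RRBB L=BBOO
After move 2 (R): R=RGRG U=WOWG F=OYGY D=YBYR B=WRWB
After move 3 (U'): U=OGWW F=BBGY R=OYRG B=RGWB L=WROO
Query 1: R[1] = Y
Query 2: L[3] = O
Query 3: U[3] = W
Query 4: F[1] = B

Answer: Y O W B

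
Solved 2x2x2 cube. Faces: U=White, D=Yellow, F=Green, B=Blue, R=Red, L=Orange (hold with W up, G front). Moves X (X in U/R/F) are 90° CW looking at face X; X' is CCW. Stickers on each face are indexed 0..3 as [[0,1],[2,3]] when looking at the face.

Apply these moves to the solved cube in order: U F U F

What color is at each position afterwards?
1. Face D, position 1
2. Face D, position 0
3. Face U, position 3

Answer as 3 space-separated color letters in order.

After move 1 (U): U=WWWW F=RRGG R=BBRR B=OOBB L=GGOO
After move 2 (F): F=GRGR U=WWOG R=WBWR D=RBYY L=GYOY
After move 3 (U): U=OWGW F=WBGR R=OOWR B=GYBB L=GROY
After move 4 (F): F=GWRB U=OWYR R=GOWR D=WOYY L=GROB
Query 1: D[1] = O
Query 2: D[0] = W
Query 3: U[3] = R

Answer: O W R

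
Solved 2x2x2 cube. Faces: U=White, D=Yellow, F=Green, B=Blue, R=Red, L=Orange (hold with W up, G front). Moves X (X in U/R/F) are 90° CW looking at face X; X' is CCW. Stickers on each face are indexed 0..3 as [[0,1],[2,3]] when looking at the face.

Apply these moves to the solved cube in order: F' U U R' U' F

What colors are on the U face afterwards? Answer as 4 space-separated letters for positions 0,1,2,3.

Answer: B G W G

Derivation:
After move 1 (F'): F=GGGG U=WWRR R=YRYR D=OOYY L=OWOW
After move 2 (U): U=RWRW F=YRGG R=BBYR B=OWBB L=GGOW
After move 3 (U): U=RRWW F=BBGG R=OWYR B=GGBB L=YROW
After move 4 (R'): R=WROY U=RBWG F=BRGW D=OBYG B=YGOB
After move 5 (U'): U=BGRW F=YRGW R=BROY B=WROB L=YGOW
After move 6 (F): F=GYWR U=BGWG R=RRWY D=OBYG L=YOOB
Query: U face = BGWG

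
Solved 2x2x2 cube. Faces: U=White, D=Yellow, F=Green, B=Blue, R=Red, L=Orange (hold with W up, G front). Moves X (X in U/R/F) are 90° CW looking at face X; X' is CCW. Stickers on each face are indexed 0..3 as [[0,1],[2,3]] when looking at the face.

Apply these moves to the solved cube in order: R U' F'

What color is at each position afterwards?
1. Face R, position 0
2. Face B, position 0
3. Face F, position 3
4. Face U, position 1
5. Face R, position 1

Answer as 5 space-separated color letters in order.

Answer: B R G G Y

Derivation:
After move 1 (R): R=RRRR U=WGWG F=GYGY D=YBYB B=WBWB
After move 2 (U'): U=GGWW F=OOGY R=GYRR B=RRWB L=WBOO
After move 3 (F'): F=OYOG U=GGGR R=BYYR D=BOYB L=WWOW
Query 1: R[0] = B
Query 2: B[0] = R
Query 3: F[3] = G
Query 4: U[1] = G
Query 5: R[1] = Y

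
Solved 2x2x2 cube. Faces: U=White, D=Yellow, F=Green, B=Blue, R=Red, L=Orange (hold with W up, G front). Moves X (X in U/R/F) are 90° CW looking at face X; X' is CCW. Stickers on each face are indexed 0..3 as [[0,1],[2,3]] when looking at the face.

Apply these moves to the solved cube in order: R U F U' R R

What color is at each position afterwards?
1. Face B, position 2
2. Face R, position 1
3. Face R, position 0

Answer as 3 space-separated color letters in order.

Answer: Y G R

Derivation:
After move 1 (R): R=RRRR U=WGWG F=GYGY D=YBYB B=WBWB
After move 2 (U): U=WWGG F=RRGY R=WBRR B=OOWB L=GYOO
After move 3 (F): F=GRYR U=WWOY R=GBGR D=RWYB L=GYOB
After move 4 (U'): U=WYWO F=GYYR R=GRGR B=GBWB L=OOOB
After move 5 (R): R=GGRR U=WYWR F=GWYB D=RWYG B=OBYB
After move 6 (R): R=RGRG U=WWWB F=GWYG D=RYYO B=RBYB
Query 1: B[2] = Y
Query 2: R[1] = G
Query 3: R[0] = R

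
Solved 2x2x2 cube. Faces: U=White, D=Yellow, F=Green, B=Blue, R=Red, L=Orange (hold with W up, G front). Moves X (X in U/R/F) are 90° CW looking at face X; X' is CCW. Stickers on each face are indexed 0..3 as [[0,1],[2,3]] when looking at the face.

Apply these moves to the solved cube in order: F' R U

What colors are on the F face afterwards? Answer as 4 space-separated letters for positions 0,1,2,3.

Answer: Y Y G Y

Derivation:
After move 1 (F'): F=GGGG U=WWRR R=YRYR D=OOYY L=OWOW
After move 2 (R): R=YYRR U=WGRG F=GOGY D=OBYB B=RBWB
After move 3 (U): U=RWGG F=YYGY R=RBRR B=OWWB L=GOOW
Query: F face = YYGY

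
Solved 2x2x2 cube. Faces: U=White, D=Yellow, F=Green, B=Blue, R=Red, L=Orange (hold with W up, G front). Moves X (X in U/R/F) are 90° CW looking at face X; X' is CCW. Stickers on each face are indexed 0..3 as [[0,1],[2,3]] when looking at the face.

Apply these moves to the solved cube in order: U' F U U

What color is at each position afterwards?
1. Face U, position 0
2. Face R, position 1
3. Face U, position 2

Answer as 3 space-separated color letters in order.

After move 1 (U'): U=WWWW F=OOGG R=GGRR B=RRBB L=BBOO
After move 2 (F): F=GOGO U=WWOB R=WGWR D=RGYY L=BYOY
After move 3 (U): U=OWBW F=WGGO R=RRWR B=BYBB L=GOOY
After move 4 (U): U=BOWW F=RRGO R=BYWR B=GOBB L=WGOY
Query 1: U[0] = B
Query 2: R[1] = Y
Query 3: U[2] = W

Answer: B Y W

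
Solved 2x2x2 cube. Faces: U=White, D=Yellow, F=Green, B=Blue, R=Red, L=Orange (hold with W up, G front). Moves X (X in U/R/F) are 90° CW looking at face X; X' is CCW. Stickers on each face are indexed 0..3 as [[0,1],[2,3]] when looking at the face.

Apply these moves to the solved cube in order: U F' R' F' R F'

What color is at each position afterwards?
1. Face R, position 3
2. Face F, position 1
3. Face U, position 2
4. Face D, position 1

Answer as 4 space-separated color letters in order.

Answer: R G G B

Derivation:
After move 1 (U): U=WWWW F=RRGG R=BBRR B=OOBB L=GGOO
After move 2 (F'): F=RGRG U=WWBR R=YBYR D=GOYY L=GWOW
After move 3 (R'): R=BRYY U=WBBO F=RWRR D=GGYG B=YOOB
After move 4 (F'): F=WRRR U=WBBY R=GRGY D=WWYG L=GOOB
After move 5 (R): R=GGYR U=WRBR F=WWRG D=WOYY B=YOBB
After move 6 (F'): F=WGWR U=WRGY R=OGWR D=OBYY L=GROB
Query 1: R[3] = R
Query 2: F[1] = G
Query 3: U[2] = G
Query 4: D[1] = B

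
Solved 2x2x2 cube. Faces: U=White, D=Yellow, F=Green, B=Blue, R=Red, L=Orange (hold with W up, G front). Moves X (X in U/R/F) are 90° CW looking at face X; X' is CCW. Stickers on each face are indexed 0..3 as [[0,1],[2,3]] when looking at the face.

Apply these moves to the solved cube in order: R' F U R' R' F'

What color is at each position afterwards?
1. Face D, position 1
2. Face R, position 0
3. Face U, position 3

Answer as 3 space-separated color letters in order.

After move 1 (R'): R=RRRR U=WBWB F=GWGW D=YGYG B=YBYB
After move 2 (F): F=GGWW U=WBOO R=WRBR D=RRYG L=OYOG
After move 3 (U): U=OWOB F=WRWW R=YBBR B=OYYB L=GGOG
After move 4 (R'): R=BRYB U=OYOO F=WWWB D=RRYW B=GYRB
After move 5 (R'): R=RBBY U=OROG F=WYWO D=RWYB B=WYRB
After move 6 (F'): F=YOWW U=ORRB R=WBRY D=GGYB L=GGOO
Query 1: D[1] = G
Query 2: R[0] = W
Query 3: U[3] = B

Answer: G W B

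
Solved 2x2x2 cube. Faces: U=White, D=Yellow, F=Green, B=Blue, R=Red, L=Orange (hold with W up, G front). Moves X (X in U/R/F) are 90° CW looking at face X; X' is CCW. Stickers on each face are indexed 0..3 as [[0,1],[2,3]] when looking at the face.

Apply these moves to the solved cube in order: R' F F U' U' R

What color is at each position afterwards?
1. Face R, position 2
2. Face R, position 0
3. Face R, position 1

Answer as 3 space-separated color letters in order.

Answer: R O O

Derivation:
After move 1 (R'): R=RRRR U=WBWB F=GWGW D=YGYG B=YBYB
After move 2 (F): F=GGWW U=WBOO R=WRBR D=RRYG L=OYOG
After move 3 (F): F=WGWG U=WBGY R=OROR D=BWYG L=OROR
After move 4 (U'): U=BYWG F=ORWG R=WGOR B=ORYB L=YBOR
After move 5 (U'): U=YGBW F=YBWG R=OROR B=WGYB L=OROR
After move 6 (R): R=OORR U=YBBG F=YWWG D=BYYW B=WGGB
Query 1: R[2] = R
Query 2: R[0] = O
Query 3: R[1] = O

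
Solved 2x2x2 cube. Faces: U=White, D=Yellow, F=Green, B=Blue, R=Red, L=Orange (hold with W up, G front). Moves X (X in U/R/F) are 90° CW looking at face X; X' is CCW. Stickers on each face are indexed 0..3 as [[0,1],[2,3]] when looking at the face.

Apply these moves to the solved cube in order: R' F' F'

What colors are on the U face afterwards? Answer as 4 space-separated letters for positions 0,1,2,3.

Answer: W B G Y

Derivation:
After move 1 (R'): R=RRRR U=WBWB F=GWGW D=YGYG B=YBYB
After move 2 (F'): F=WWGG U=WBRR R=GRYR D=OOYG L=OBOW
After move 3 (F'): F=WGWG U=WBGY R=OROR D=BWYG L=OROR
Query: U face = WBGY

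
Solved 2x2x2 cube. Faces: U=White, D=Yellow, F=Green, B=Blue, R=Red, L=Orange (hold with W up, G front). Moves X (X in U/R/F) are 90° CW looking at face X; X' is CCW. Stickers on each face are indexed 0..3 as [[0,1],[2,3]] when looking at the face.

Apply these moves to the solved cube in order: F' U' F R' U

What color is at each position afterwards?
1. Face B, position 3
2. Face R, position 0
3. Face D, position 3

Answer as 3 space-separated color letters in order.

After move 1 (F'): F=GGGG U=WWRR R=YRYR D=OOYY L=OWOW
After move 2 (U'): U=WRWR F=OWGG R=GGYR B=YRBB L=BBOW
After move 3 (F): F=GOGW U=WRWB R=WGRR D=YGYY L=BOOO
After move 4 (R'): R=GRWR U=WBWY F=GRGB D=YOYW B=YRGB
After move 5 (U): U=WWYB F=GRGB R=YRWR B=BOGB L=GROO
Query 1: B[3] = B
Query 2: R[0] = Y
Query 3: D[3] = W

Answer: B Y W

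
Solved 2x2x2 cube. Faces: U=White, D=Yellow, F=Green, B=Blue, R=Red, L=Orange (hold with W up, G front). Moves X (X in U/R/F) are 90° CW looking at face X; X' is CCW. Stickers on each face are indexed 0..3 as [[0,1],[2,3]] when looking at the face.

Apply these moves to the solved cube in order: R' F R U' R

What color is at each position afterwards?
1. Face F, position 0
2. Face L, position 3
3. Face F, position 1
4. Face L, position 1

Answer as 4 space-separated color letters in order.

After move 1 (R'): R=RRRR U=WBWB F=GWGW D=YGYG B=YBYB
After move 2 (F): F=GGWW U=WBOO R=WRBR D=RRYG L=OYOG
After move 3 (R): R=BWRR U=WGOW F=GRWG D=RYYY B=OBBB
After move 4 (U'): U=GWWO F=OYWG R=GRRR B=BWBB L=OBOG
After move 5 (R): R=RGRR U=GYWG F=OYWY D=RBYB B=OWWB
Query 1: F[0] = O
Query 2: L[3] = G
Query 3: F[1] = Y
Query 4: L[1] = B

Answer: O G Y B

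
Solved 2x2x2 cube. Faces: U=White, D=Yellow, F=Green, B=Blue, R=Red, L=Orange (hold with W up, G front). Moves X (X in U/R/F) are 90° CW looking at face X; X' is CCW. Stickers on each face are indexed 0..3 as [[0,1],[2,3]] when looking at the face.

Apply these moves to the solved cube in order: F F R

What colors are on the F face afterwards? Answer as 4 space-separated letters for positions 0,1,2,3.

Answer: G W G Y

Derivation:
After move 1 (F): F=GGGG U=WWOO R=WRWR D=RRYY L=OYOY
After move 2 (F): F=GGGG U=WWYY R=OROR D=WWYY L=OROR
After move 3 (R): R=OORR U=WGYG F=GWGY D=WBYB B=YBWB
Query: F face = GWGY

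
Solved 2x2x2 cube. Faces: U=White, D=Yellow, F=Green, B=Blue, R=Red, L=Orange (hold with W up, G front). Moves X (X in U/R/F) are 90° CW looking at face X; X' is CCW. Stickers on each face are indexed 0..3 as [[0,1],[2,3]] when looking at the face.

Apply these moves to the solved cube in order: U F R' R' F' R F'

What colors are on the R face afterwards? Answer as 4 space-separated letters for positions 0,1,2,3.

After move 1 (U): U=WWWW F=RRGG R=BBRR B=OOBB L=GGOO
After move 2 (F): F=GRGR U=WWOG R=WBWR D=RBYY L=GYOY
After move 3 (R'): R=BRWW U=WBOO F=GWGG D=RRYR B=YOBB
After move 4 (R'): R=RWBW U=WBOY F=GBGO D=RWYG B=RORB
After move 5 (F'): F=BOGG U=WBRB R=WWRW D=YYYG L=GYOO
After move 6 (R): R=RWWW U=WORG F=BYGG D=YRYR B=BOBB
After move 7 (F'): F=YGBG U=WORW R=RWYW D=YOYR L=GGOR
Query: R face = RWYW

Answer: R W Y W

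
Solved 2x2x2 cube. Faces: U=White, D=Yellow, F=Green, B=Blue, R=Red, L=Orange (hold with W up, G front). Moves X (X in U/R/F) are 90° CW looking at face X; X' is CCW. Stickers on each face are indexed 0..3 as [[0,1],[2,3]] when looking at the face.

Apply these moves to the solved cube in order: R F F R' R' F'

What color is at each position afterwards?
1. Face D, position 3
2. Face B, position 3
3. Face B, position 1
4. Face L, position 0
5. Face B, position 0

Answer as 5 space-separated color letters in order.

Answer: Y B B O G

Derivation:
After move 1 (R): R=RRRR U=WGWG F=GYGY D=YBYB B=WBWB
After move 2 (F): F=GGYY U=WGOO R=WRGR D=RRYB L=OYOB
After move 3 (F): F=YGYG U=WGBY R=OROR D=GWYB L=OROR
After move 4 (R'): R=RROO U=WWBW F=YGYY D=GGYG B=BBWB
After move 5 (R'): R=RORO U=WWBB F=YWYW D=GGYY B=GBGB
After move 6 (F'): F=WWYY U=WWRR R=GOGO D=RRYY L=OBOB
Query 1: D[3] = Y
Query 2: B[3] = B
Query 3: B[1] = B
Query 4: L[0] = O
Query 5: B[0] = G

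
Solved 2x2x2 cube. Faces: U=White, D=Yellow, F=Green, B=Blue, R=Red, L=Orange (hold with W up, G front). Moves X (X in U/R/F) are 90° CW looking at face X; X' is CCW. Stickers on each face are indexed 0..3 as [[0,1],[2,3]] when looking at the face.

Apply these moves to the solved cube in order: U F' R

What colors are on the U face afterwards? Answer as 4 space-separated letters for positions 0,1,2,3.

After move 1 (U): U=WWWW F=RRGG R=BBRR B=OOBB L=GGOO
After move 2 (F'): F=RGRG U=WWBR R=YBYR D=GOYY L=GWOW
After move 3 (R): R=YYRB U=WGBG F=RORY D=GBYO B=ROWB
Query: U face = WGBG

Answer: W G B G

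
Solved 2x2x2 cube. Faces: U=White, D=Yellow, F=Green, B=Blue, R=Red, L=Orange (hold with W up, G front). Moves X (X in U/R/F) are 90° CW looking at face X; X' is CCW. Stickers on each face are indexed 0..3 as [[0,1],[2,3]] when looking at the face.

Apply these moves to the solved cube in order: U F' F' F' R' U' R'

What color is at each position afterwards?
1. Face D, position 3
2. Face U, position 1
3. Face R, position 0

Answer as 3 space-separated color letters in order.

After move 1 (U): U=WWWW F=RRGG R=BBRR B=OOBB L=GGOO
After move 2 (F'): F=RGRG U=WWBR R=YBYR D=GOYY L=GWOW
After move 3 (F'): F=GGRR U=WWYY R=OBGR D=WWYY L=GROB
After move 4 (F'): F=GRGR U=WWOG R=WBWR D=RBYY L=GYOY
After move 5 (R'): R=BRWW U=WBOO F=GWGG D=RRYR B=YOBB
After move 6 (U'): U=BOWO F=GYGG R=GWWW B=BRBB L=YOOY
After move 7 (R'): R=WWGW U=BBWB F=GOGO D=RYYG B=RRRB
Query 1: D[3] = G
Query 2: U[1] = B
Query 3: R[0] = W

Answer: G B W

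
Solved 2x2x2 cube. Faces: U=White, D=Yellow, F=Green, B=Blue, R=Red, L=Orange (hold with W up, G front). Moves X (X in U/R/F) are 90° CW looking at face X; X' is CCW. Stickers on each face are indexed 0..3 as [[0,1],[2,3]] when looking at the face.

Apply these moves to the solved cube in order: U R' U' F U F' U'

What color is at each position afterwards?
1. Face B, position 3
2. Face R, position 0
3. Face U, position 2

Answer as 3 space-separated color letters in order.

After move 1 (U): U=WWWW F=RRGG R=BBRR B=OOBB L=GGOO
After move 2 (R'): R=BRBR U=WBWO F=RWGW D=YRYG B=YOYB
After move 3 (U'): U=BOWW F=GGGW R=RWBR B=BRYB L=YOOO
After move 4 (F): F=GGWG U=BOOO R=WWWR D=BRYG L=YYOR
After move 5 (U): U=OBOO F=WWWG R=BRWR B=YYYB L=GGOR
After move 6 (F'): F=WGWW U=OBBW R=RRBR D=GRYG L=GOOO
After move 7 (U'): U=BWOB F=GOWW R=WGBR B=RRYB L=YYOO
Query 1: B[3] = B
Query 2: R[0] = W
Query 3: U[2] = O

Answer: B W O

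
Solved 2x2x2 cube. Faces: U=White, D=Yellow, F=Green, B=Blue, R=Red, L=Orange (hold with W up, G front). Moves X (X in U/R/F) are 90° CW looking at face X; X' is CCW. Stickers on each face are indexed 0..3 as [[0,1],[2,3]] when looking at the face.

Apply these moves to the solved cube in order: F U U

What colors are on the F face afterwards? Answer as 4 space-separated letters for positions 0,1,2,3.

Answer: B B G G

Derivation:
After move 1 (F): F=GGGG U=WWOO R=WRWR D=RRYY L=OYOY
After move 2 (U): U=OWOW F=WRGG R=BBWR B=OYBB L=GGOY
After move 3 (U): U=OOWW F=BBGG R=OYWR B=GGBB L=WROY
Query: F face = BBGG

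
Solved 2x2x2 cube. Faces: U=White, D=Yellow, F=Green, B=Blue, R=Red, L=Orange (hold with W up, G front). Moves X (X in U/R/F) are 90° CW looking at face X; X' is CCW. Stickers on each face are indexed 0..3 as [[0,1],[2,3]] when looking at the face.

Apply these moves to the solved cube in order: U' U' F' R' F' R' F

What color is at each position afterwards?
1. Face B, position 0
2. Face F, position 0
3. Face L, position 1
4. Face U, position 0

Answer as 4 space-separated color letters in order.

After move 1 (U'): U=WWWW F=OOGG R=GGRR B=RRBB L=BBOO
After move 2 (U'): U=WWWW F=BBGG R=OORR B=GGBB L=RROO
After move 3 (F'): F=BGBG U=WWOR R=YOYR D=ROYY L=RWOW
After move 4 (R'): R=ORYY U=WBOG F=BWBR D=RGYG B=YGOB
After move 5 (F'): F=WRBB U=WBOY R=GRRY D=WWYG L=RGOO
After move 6 (R'): R=RYGR U=WOOY F=WBBY D=WRYB B=GGWB
After move 7 (F): F=BWYB U=WOOG R=OYYR D=GRYB L=RWOR
Query 1: B[0] = G
Query 2: F[0] = B
Query 3: L[1] = W
Query 4: U[0] = W

Answer: G B W W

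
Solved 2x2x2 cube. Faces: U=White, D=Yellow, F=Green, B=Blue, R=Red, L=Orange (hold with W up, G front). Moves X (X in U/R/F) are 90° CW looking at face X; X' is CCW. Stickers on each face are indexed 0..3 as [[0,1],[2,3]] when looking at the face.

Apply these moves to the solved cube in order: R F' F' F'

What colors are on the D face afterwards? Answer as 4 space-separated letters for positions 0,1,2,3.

After move 1 (R): R=RRRR U=WGWG F=GYGY D=YBYB B=WBWB
After move 2 (F'): F=YYGG U=WGRR R=BRYR D=OOYB L=OGOW
After move 3 (F'): F=YGYG U=WGBY R=OROR D=GWYB L=OROR
After move 4 (F'): F=GGYY U=WGOO R=WRGR D=RRYB L=OYOB
Query: D face = RRYB

Answer: R R Y B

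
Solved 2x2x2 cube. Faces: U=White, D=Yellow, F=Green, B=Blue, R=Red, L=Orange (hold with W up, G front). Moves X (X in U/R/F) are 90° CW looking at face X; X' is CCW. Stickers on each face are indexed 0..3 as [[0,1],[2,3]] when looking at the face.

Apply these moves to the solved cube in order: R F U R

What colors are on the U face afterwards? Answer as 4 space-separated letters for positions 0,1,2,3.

After move 1 (R): R=RRRR U=WGWG F=GYGY D=YBYB B=WBWB
After move 2 (F): F=GGYY U=WGOO R=WRGR D=RRYB L=OYOB
After move 3 (U): U=OWOG F=WRYY R=WBGR B=OYWB L=GGOB
After move 4 (R): R=GWRB U=OROY F=WRYB D=RWYO B=GYWB
Query: U face = OROY

Answer: O R O Y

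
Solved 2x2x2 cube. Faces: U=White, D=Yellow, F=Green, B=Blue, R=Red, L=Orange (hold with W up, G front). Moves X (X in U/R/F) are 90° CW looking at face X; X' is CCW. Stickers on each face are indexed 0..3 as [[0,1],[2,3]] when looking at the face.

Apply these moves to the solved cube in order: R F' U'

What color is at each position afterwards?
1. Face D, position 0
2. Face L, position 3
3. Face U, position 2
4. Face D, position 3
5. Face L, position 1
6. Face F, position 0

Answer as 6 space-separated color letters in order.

Answer: O W W B B O

Derivation:
After move 1 (R): R=RRRR U=WGWG F=GYGY D=YBYB B=WBWB
After move 2 (F'): F=YYGG U=WGRR R=BRYR D=OOYB L=OGOW
After move 3 (U'): U=GRWR F=OGGG R=YYYR B=BRWB L=WBOW
Query 1: D[0] = O
Query 2: L[3] = W
Query 3: U[2] = W
Query 4: D[3] = B
Query 5: L[1] = B
Query 6: F[0] = O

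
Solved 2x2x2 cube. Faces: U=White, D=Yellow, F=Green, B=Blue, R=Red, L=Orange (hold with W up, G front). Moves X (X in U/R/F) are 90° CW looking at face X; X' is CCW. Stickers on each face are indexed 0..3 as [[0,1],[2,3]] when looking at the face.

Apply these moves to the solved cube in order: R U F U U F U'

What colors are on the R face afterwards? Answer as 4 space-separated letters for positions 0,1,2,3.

Answer: Y O W R

Derivation:
After move 1 (R): R=RRRR U=WGWG F=GYGY D=YBYB B=WBWB
After move 2 (U): U=WWGG F=RRGY R=WBRR B=OOWB L=GYOO
After move 3 (F): F=GRYR U=WWOY R=GBGR D=RWYB L=GYOB
After move 4 (U): U=OWYW F=GBYR R=OOGR B=GYWB L=GROB
After move 5 (U): U=YOWW F=OOYR R=GYGR B=GRWB L=GBOB
After move 6 (F): F=YORO U=YOBB R=WYWR D=GGYB L=GROW
After move 7 (U'): U=OBYB F=GRRO R=YOWR B=WYWB L=GROW
Query: R face = YOWR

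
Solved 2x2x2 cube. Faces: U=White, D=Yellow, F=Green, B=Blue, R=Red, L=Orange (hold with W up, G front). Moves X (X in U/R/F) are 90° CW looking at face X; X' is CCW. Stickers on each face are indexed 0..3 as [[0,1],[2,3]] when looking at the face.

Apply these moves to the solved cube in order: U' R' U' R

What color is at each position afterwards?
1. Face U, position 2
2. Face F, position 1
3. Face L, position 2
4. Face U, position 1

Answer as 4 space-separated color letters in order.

Answer: W O O B

Derivation:
After move 1 (U'): U=WWWW F=OOGG R=GGRR B=RRBB L=BBOO
After move 2 (R'): R=GRGR U=WBWR F=OWGW D=YOYG B=YRYB
After move 3 (U'): U=BRWW F=BBGW R=OWGR B=GRYB L=YROO
After move 4 (R): R=GORW U=BBWW F=BOGG D=YYYG B=WRRB
Query 1: U[2] = W
Query 2: F[1] = O
Query 3: L[2] = O
Query 4: U[1] = B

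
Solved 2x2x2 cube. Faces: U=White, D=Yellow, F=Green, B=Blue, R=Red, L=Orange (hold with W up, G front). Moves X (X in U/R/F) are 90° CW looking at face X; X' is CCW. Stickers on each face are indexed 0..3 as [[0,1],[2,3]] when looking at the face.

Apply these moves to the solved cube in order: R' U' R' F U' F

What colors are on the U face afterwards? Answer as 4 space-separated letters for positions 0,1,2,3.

Answer: Y B O R

Derivation:
After move 1 (R'): R=RRRR U=WBWB F=GWGW D=YGYG B=YBYB
After move 2 (U'): U=BBWW F=OOGW R=GWRR B=RRYB L=YBOO
After move 3 (R'): R=WRGR U=BYWR F=OBGW D=YOYW B=GRGB
After move 4 (F): F=GOWB U=BYOB R=WRRR D=GWYW L=YYOO
After move 5 (U'): U=YBBO F=YYWB R=GORR B=WRGB L=GROO
After move 6 (F): F=WYBY U=YBOR R=BOOR D=RGYW L=GGOW
Query: U face = YBOR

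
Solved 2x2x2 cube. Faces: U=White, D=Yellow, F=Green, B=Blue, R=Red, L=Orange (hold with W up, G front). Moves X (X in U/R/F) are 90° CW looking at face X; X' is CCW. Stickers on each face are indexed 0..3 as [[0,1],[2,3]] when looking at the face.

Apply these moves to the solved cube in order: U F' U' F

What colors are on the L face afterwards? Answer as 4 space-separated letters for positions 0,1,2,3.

After move 1 (U): U=WWWW F=RRGG R=BBRR B=OOBB L=GGOO
After move 2 (F'): F=RGRG U=WWBR R=YBYR D=GOYY L=GWOW
After move 3 (U'): U=WRWB F=GWRG R=RGYR B=YBBB L=OOOW
After move 4 (F): F=RGGW U=WRWO R=WGBR D=YRYY L=OGOO
Query: L face = OGOO

Answer: O G O O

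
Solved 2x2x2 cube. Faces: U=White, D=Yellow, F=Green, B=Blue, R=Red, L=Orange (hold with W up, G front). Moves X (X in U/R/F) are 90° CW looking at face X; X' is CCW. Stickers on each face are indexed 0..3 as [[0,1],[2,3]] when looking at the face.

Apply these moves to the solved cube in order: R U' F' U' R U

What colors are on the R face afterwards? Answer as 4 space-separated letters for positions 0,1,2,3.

Answer: G Y R Y

Derivation:
After move 1 (R): R=RRRR U=WGWG F=GYGY D=YBYB B=WBWB
After move 2 (U'): U=GGWW F=OOGY R=GYRR B=RRWB L=WBOO
After move 3 (F'): F=OYOG U=GGGR R=BYYR D=BOYB L=WWOW
After move 4 (U'): U=GRGG F=WWOG R=OYYR B=BYWB L=RROW
After move 5 (R): R=YORY U=GWGG F=WOOB D=BWYB B=GYRB
After move 6 (U): U=GGGW F=YOOB R=GYRY B=RRRB L=WOOW
Query: R face = GYRY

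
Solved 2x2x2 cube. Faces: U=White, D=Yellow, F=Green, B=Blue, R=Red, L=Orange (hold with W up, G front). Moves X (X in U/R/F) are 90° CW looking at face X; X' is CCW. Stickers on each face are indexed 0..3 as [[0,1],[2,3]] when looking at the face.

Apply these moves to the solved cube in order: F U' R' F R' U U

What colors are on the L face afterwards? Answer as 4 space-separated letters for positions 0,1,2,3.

Answer: R W O Y

Derivation:
After move 1 (F): F=GGGG U=WWOO R=WRWR D=RRYY L=OYOY
After move 2 (U'): U=WOWO F=OYGG R=GGWR B=WRBB L=BBOY
After move 3 (R'): R=GRGW U=WBWW F=OOGO D=RYYG B=YRRB
After move 4 (F): F=GOOO U=WBYB R=WRWW D=GGYG L=BROY
After move 5 (R'): R=RWWW U=WRYY F=GBOB D=GOYO B=GRGB
After move 6 (U): U=YWYR F=RWOB R=GRWW B=BRGB L=GBOY
After move 7 (U): U=YYRW F=GROB R=BRWW B=GBGB L=RWOY
Query: L face = RWOY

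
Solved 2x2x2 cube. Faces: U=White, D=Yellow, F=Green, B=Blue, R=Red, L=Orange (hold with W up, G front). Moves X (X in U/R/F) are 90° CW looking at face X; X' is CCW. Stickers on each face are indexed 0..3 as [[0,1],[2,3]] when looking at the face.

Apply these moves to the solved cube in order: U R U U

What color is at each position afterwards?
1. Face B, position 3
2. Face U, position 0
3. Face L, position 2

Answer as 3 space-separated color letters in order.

Answer: B G O

Derivation:
After move 1 (U): U=WWWW F=RRGG R=BBRR B=OOBB L=GGOO
After move 2 (R): R=RBRB U=WRWG F=RYGY D=YBYO B=WOWB
After move 3 (U): U=WWGR F=RBGY R=WORB B=GGWB L=RYOO
After move 4 (U): U=GWRW F=WOGY R=GGRB B=RYWB L=RBOO
Query 1: B[3] = B
Query 2: U[0] = G
Query 3: L[2] = O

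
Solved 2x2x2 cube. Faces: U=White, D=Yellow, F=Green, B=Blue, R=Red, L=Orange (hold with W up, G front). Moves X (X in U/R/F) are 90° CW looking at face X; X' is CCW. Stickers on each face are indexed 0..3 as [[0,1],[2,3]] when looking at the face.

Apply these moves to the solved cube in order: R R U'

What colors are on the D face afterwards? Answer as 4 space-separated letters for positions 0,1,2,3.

After move 1 (R): R=RRRR U=WGWG F=GYGY D=YBYB B=WBWB
After move 2 (R): R=RRRR U=WYWY F=GBGB D=YWYW B=GBGB
After move 3 (U'): U=YYWW F=OOGB R=GBRR B=RRGB L=GBOO
Query: D face = YWYW

Answer: Y W Y W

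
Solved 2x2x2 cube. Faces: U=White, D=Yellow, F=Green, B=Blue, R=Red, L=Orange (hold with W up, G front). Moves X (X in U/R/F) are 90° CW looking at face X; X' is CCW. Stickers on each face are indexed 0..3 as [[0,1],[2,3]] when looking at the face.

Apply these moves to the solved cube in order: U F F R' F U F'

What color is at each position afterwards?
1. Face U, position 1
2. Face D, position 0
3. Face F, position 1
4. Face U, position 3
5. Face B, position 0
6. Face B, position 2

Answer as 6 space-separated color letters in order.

After move 1 (U): U=WWWW F=RRGG R=BBRR B=OOBB L=GGOO
After move 2 (F): F=GRGR U=WWOG R=WBWR D=RBYY L=GYOY
After move 3 (F): F=GGRR U=WWYY R=OBGR D=WWYY L=GROB
After move 4 (R'): R=BROG U=WBYO F=GWRY D=WGYR B=YOWB
After move 5 (F): F=RGYW U=WBBR R=YROG D=OBYR L=GWOG
After move 6 (U): U=BWRB F=YRYW R=YOOG B=GWWB L=RGOG
After move 7 (F'): F=RWYY U=BWYO R=BOOG D=GGYR L=RBOR
Query 1: U[1] = W
Query 2: D[0] = G
Query 3: F[1] = W
Query 4: U[3] = O
Query 5: B[0] = G
Query 6: B[2] = W

Answer: W G W O G W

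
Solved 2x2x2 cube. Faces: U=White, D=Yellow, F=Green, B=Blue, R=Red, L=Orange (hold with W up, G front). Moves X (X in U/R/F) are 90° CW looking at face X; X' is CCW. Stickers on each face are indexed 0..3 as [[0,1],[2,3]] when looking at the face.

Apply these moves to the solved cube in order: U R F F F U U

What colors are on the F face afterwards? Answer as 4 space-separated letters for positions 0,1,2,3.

Answer: W O R G

Derivation:
After move 1 (U): U=WWWW F=RRGG R=BBRR B=OOBB L=GGOO
After move 2 (R): R=RBRB U=WRWG F=RYGY D=YBYO B=WOWB
After move 3 (F): F=GRYY U=WROG R=WBGB D=RRYO L=GYOB
After move 4 (F): F=YGYR U=WRBY R=OBGB D=GWYO L=GROR
After move 5 (F): F=YYRG U=WRRR R=BBYB D=GOYO L=GGOW
After move 6 (U): U=RWRR F=BBRG R=WOYB B=GGWB L=YYOW
After move 7 (U): U=RRRW F=WORG R=GGYB B=YYWB L=BBOW
Query: F face = WORG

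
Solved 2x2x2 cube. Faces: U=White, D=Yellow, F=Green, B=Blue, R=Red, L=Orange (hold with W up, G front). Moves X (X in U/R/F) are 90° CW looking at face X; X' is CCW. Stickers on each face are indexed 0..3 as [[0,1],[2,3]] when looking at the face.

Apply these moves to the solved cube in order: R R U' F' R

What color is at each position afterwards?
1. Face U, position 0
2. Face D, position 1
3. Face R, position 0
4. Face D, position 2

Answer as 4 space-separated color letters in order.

After move 1 (R): R=RRRR U=WGWG F=GYGY D=YBYB B=WBWB
After move 2 (R): R=RRRR U=WYWY F=GBGB D=YWYW B=GBGB
After move 3 (U'): U=YYWW F=OOGB R=GBRR B=RRGB L=GBOO
After move 4 (F'): F=OBOG U=YYGR R=WBYR D=BOYW L=GWOW
After move 5 (R): R=YWRB U=YBGG F=OOOW D=BGYR B=RRYB
Query 1: U[0] = Y
Query 2: D[1] = G
Query 3: R[0] = Y
Query 4: D[2] = Y

Answer: Y G Y Y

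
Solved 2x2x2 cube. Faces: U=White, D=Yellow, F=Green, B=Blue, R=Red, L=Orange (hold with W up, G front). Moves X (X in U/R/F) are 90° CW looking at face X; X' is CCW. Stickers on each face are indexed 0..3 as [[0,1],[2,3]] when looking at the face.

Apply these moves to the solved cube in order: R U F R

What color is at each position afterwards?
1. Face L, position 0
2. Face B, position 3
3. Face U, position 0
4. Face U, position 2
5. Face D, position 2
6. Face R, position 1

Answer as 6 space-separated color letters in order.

Answer: G B W O Y G

Derivation:
After move 1 (R): R=RRRR U=WGWG F=GYGY D=YBYB B=WBWB
After move 2 (U): U=WWGG F=RRGY R=WBRR B=OOWB L=GYOO
After move 3 (F): F=GRYR U=WWOY R=GBGR D=RWYB L=GYOB
After move 4 (R): R=GGRB U=WROR F=GWYB D=RWYO B=YOWB
Query 1: L[0] = G
Query 2: B[3] = B
Query 3: U[0] = W
Query 4: U[2] = O
Query 5: D[2] = Y
Query 6: R[1] = G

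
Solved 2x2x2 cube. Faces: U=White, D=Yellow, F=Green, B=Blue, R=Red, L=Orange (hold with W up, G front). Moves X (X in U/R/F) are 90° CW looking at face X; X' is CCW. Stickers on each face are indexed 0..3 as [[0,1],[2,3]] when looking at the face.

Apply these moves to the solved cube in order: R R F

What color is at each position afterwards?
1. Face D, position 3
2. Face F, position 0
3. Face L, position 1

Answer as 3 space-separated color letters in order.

Answer: W G Y

Derivation:
After move 1 (R): R=RRRR U=WGWG F=GYGY D=YBYB B=WBWB
After move 2 (R): R=RRRR U=WYWY F=GBGB D=YWYW B=GBGB
After move 3 (F): F=GGBB U=WYOO R=WRYR D=RRYW L=OYOW
Query 1: D[3] = W
Query 2: F[0] = G
Query 3: L[1] = Y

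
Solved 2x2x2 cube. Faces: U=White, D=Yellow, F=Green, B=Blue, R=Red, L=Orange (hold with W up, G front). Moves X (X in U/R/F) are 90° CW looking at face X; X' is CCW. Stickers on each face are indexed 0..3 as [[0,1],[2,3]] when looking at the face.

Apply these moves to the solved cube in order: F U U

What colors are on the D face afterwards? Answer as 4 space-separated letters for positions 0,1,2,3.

Answer: R R Y Y

Derivation:
After move 1 (F): F=GGGG U=WWOO R=WRWR D=RRYY L=OYOY
After move 2 (U): U=OWOW F=WRGG R=BBWR B=OYBB L=GGOY
After move 3 (U): U=OOWW F=BBGG R=OYWR B=GGBB L=WROY
Query: D face = RRYY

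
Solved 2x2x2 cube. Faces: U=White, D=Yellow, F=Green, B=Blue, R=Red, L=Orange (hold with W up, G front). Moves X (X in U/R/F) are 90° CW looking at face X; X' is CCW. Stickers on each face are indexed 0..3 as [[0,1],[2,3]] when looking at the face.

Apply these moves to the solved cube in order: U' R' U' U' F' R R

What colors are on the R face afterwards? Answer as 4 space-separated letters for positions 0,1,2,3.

After move 1 (U'): U=WWWW F=OOGG R=GGRR B=RRBB L=BBOO
After move 2 (R'): R=GRGR U=WBWR F=OWGW D=YOYG B=YRYB
After move 3 (U'): U=BRWW F=BBGW R=OWGR B=GRYB L=YROO
After move 4 (U'): U=RWBW F=YRGW R=BBGR B=OWYB L=GROO
After move 5 (F'): F=RWYG U=RWBG R=OBYR D=ROYG L=GWOB
After move 6 (R): R=YORB U=RWBG F=ROYG D=RYYO B=GWWB
After move 7 (R): R=RYBO U=ROBG F=RYYO D=RWYG B=GWWB
Query: R face = RYBO

Answer: R Y B O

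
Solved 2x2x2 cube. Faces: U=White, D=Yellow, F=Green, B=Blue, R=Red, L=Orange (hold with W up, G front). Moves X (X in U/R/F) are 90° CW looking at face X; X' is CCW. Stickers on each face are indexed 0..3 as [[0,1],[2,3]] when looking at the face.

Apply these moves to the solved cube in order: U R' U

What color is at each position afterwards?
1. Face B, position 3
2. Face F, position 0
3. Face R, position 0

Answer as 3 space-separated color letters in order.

After move 1 (U): U=WWWW F=RRGG R=BBRR B=OOBB L=GGOO
After move 2 (R'): R=BRBR U=WBWO F=RWGW D=YRYG B=YOYB
After move 3 (U): U=WWOB F=BRGW R=YOBR B=GGYB L=RWOO
Query 1: B[3] = B
Query 2: F[0] = B
Query 3: R[0] = Y

Answer: B B Y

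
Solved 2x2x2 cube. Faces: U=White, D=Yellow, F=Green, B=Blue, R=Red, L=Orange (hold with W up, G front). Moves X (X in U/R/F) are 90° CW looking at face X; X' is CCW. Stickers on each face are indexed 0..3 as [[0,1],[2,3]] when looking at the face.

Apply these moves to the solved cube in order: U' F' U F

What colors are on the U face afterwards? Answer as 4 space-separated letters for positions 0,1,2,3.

Answer: G W W G

Derivation:
After move 1 (U'): U=WWWW F=OOGG R=GGRR B=RRBB L=BBOO
After move 2 (F'): F=OGOG U=WWGR R=YGYR D=BOYY L=BWOW
After move 3 (U): U=GWRW F=YGOG R=RRYR B=BWBB L=OGOW
After move 4 (F): F=OYGG U=GWWG R=RRWR D=YRYY L=OBOO
Query: U face = GWWG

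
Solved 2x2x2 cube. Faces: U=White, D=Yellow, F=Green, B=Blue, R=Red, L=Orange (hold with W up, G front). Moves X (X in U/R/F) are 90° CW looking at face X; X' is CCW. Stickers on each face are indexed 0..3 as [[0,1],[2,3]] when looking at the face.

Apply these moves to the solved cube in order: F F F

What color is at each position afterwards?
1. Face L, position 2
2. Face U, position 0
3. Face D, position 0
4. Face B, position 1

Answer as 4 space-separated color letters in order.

After move 1 (F): F=GGGG U=WWOO R=WRWR D=RRYY L=OYOY
After move 2 (F): F=GGGG U=WWYY R=OROR D=WWYY L=OROR
After move 3 (F): F=GGGG U=WWRR R=YRYR D=OOYY L=OWOW
Query 1: L[2] = O
Query 2: U[0] = W
Query 3: D[0] = O
Query 4: B[1] = B

Answer: O W O B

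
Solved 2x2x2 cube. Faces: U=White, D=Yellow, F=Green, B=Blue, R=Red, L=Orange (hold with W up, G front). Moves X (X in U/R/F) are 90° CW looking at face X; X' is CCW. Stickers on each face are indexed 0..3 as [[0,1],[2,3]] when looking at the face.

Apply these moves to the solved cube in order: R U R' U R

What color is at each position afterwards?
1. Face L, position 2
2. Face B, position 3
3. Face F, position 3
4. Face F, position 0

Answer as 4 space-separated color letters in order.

After move 1 (R): R=RRRR U=WGWG F=GYGY D=YBYB B=WBWB
After move 2 (U): U=WWGG F=RRGY R=WBRR B=OOWB L=GYOO
After move 3 (R'): R=BRWR U=WWGO F=RWGG D=YRYY B=BOBB
After move 4 (U): U=GWOW F=BRGG R=BOWR B=GYBB L=RWOO
After move 5 (R): R=WBRO U=GROG F=BRGY D=YBYG B=WYWB
Query 1: L[2] = O
Query 2: B[3] = B
Query 3: F[3] = Y
Query 4: F[0] = B

Answer: O B Y B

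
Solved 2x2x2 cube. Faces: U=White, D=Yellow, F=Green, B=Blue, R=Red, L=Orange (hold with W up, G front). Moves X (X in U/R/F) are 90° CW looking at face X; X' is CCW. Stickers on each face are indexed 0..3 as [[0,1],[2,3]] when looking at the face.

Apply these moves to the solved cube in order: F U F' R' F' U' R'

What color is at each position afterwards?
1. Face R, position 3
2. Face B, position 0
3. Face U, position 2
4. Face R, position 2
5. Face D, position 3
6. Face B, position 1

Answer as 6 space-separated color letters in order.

Answer: G G O W W R

Derivation:
After move 1 (F): F=GGGG U=WWOO R=WRWR D=RRYY L=OYOY
After move 2 (U): U=OWOW F=WRGG R=BBWR B=OYBB L=GGOY
After move 3 (F'): F=RGWG U=OWBW R=RBRR D=GYYY L=GWOO
After move 4 (R'): R=BRRR U=OBBO F=RWWW D=GGYG B=YYYB
After move 5 (F'): F=WWRW U=OBBR R=GRGR D=WOYG L=GOOB
After move 6 (U'): U=BROB F=GORW R=WWGR B=GRYB L=YYOB
After move 7 (R'): R=WRWG U=BYOG F=GRRB D=WOYW B=GROB
Query 1: R[3] = G
Query 2: B[0] = G
Query 3: U[2] = O
Query 4: R[2] = W
Query 5: D[3] = W
Query 6: B[1] = R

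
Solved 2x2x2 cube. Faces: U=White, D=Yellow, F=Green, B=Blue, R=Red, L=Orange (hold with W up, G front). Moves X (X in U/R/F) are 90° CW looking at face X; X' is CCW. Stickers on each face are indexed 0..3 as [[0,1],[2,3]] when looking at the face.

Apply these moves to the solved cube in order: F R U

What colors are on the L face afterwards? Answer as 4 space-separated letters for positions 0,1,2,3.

After move 1 (F): F=GGGG U=WWOO R=WRWR D=RRYY L=OYOY
After move 2 (R): R=WWRR U=WGOG F=GRGY D=RBYB B=OBWB
After move 3 (U): U=OWGG F=WWGY R=OBRR B=OYWB L=GROY
Query: L face = GROY

Answer: G R O Y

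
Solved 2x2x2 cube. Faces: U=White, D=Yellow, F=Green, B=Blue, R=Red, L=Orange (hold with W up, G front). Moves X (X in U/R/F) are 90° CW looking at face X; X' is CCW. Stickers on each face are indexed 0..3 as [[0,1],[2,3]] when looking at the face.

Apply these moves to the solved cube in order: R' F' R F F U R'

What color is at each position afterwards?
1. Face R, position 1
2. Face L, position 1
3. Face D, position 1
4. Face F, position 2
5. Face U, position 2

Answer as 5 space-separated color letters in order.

After move 1 (R'): R=RRRR U=WBWB F=GWGW D=YGYG B=YBYB
After move 2 (F'): F=WWGG U=WBRR R=GRYR D=OOYG L=OBOW
After move 3 (R): R=YGRR U=WWRG F=WOGG D=OYYY B=RBBB
After move 4 (F): F=GWGO U=WWWB R=RGGR D=RYYY L=OOOY
After move 5 (F): F=GGOW U=WWYO R=WGBR D=GRYY L=OROY
After move 6 (U): U=YWOW F=WGOW R=RBBR B=ORBB L=GGOY
After move 7 (R'): R=BRRB U=YBOO F=WWOW D=GGYW B=YRRB
Query 1: R[1] = R
Query 2: L[1] = G
Query 3: D[1] = G
Query 4: F[2] = O
Query 5: U[2] = O

Answer: R G G O O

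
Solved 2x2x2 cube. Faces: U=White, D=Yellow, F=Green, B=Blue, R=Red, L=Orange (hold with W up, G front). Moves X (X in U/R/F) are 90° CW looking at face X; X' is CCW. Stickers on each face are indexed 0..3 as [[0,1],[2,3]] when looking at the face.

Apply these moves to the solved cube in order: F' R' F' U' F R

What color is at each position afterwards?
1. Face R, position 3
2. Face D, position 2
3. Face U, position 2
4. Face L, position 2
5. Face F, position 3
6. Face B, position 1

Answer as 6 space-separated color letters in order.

Answer: R Y R O G R

Derivation:
After move 1 (F'): F=GGGG U=WWRR R=YRYR D=OOYY L=OWOW
After move 2 (R'): R=RRYY U=WBRB F=GWGR D=OGYG B=YBOB
After move 3 (F'): F=WRGG U=WBRY R=GROY D=WWYG L=OBOR
After move 4 (U'): U=BYWR F=OBGG R=WROY B=GROB L=YBOR
After move 5 (F): F=GOGB U=BYRB R=WRRY D=OWYG L=YWOW
After move 6 (R): R=RWYR U=BORB F=GWGG D=OOYG B=BRYB
Query 1: R[3] = R
Query 2: D[2] = Y
Query 3: U[2] = R
Query 4: L[2] = O
Query 5: F[3] = G
Query 6: B[1] = R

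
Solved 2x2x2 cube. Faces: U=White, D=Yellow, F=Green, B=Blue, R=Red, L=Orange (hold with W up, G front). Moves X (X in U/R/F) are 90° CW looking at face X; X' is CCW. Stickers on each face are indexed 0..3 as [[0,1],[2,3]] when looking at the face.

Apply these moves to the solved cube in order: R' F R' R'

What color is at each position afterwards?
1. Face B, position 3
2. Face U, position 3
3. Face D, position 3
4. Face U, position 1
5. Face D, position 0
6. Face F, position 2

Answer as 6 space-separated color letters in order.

After move 1 (R'): R=RRRR U=WBWB F=GWGW D=YGYG B=YBYB
After move 2 (F): F=GGWW U=WBOO R=WRBR D=RRYG L=OYOG
After move 3 (R'): R=RRWB U=WYOY F=GBWO D=RGYW B=GBRB
After move 4 (R'): R=RBRW U=WROG F=GYWY D=RBYO B=WBGB
Query 1: B[3] = B
Query 2: U[3] = G
Query 3: D[3] = O
Query 4: U[1] = R
Query 5: D[0] = R
Query 6: F[2] = W

Answer: B G O R R W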